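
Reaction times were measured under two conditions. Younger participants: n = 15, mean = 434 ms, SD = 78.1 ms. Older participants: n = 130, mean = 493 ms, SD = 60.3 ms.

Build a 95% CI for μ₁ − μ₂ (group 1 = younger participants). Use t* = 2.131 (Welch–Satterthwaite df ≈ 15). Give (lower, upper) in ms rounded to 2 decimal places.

(-103.43, -14.57)

SE₁ = s₁/√n₁ = 78.1/√15 = 20.1653; SE₂ = 60.3/√130 = 5.2887.
Independent samples, unequal variances: SE_diff = √(SE₁² + SE₂²) = √(406.63932409 + 27.97034769) = 20.8473.
t* = 2.131, so margin of error = 2.131 × 20.8473 = 44.4256.
Difference in means = 434 − 493 = -59.0000.
-59.0000 ± 44.4256 → (-103.43, -14.57).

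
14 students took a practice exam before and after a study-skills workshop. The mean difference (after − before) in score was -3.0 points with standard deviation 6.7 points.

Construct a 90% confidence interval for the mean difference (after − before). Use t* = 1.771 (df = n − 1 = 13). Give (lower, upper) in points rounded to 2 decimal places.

This is a matched-pairs design, so SE = s_d/√n = 6.7/√14 = 1.7907.
Margin = 1.771 × 1.7907 = 3.1713; the interval is -3.0 ± 3.1713 = (-6.17, 0.17).

(-6.17, 0.17)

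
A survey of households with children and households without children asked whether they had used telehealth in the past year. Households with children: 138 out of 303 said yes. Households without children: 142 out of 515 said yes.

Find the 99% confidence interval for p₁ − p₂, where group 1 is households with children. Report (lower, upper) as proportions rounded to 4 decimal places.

Sample proportions: 138/303 = 0.4554, 142/515 = 0.2757.
Each SE is √(p̂(1−p̂)/n): √(0.4554·0.5446/303) = 0.02861 and √(0.2757·0.7243/515) = 0.01969.
SE(p̂₁ − p̂₂) = √(SE₁² + SE₂²) = √(0.0008185321 + 0.0003876961) = 0.03473, since the two samples are independent.
At 99% confidence z* = 2.576; margin = 2.576 × 0.03473 = 0.08946.
The difference is 0.4554 − 0.2757 = 0.1797, so the interval is 0.1797 ± 0.08946 = (0.0902, 0.2692).

(0.0902, 0.2692)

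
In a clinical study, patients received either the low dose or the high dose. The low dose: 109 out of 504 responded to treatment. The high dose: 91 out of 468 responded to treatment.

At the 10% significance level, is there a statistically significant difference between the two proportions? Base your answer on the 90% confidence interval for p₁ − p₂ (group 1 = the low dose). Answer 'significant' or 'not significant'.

not significant

First, p̂₁ = 109/504 = 0.2163; p̂₂ = 91/468 = 0.1944.
The two standard errors are √(0.2163×0.7837/504) = 0.01834 and √(0.1944×0.8056/468) = 0.01829.
Because the samples are independent, SE_diff = √(0.01834² + 0.01829²) = 0.02590.
Using z* = 1.645 for 90%, ME = 1.645 × 0.02590 = 0.04261.
p̂₁ − p̂₂ = 0.0219; interval 0.0219 ± 0.04261 gives (-0.02071, 0.06451).
The interval (-0.02071, 0.06451) contains 0, so the difference is not significant.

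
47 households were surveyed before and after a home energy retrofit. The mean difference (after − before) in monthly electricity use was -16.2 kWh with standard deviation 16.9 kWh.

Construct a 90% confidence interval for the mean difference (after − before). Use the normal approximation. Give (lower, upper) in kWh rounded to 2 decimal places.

(-20.26, -12.14)

Paired design: SE = s_d/√n = 16.9/√47 = 2.4651.
z* = 1.645; margin of error = 1.645 × 2.4651 = 4.0551.
-16.2 ± 4.0551 → (-20.26, -12.14).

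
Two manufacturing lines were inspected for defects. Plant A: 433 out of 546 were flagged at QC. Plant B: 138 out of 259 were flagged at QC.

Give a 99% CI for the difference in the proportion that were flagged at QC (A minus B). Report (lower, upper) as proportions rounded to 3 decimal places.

(0.169, 0.352)

Sample proportions: 433/546 = 0.7930, 138/259 = 0.5328.
Each SE is √(p̂(1−p̂)/n): √(0.7930·0.2070/546) = 0.01734 and √(0.5328·0.4672/259) = 0.03100.
SE(p̂₁ − p̂₂) = √(SE₁² + SE₂²) = √(0.0003006756 + 0.000961) = 0.03552, since the two samples are independent.
At 99% confidence z* = 2.576; margin = 2.576 × 0.03552 = 0.09150.
The difference is 0.7930 − 0.5328 = 0.2602, so the interval is 0.2602 ± 0.09150 = (0.169, 0.352).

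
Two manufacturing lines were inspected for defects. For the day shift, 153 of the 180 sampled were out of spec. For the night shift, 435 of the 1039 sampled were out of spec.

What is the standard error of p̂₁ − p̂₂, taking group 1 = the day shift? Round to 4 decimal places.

0.0307

First, p̂₁ = 153/180 = 0.8500; p̂₂ = 435/1039 = 0.4187.
The two standard errors are √(0.8500×0.1500/180) = 0.02661 and √(0.4187×0.5813/1039) = 0.01531.
Because the samples are independent, SE_diff = √(0.02661² + 0.01531²) = 0.03070.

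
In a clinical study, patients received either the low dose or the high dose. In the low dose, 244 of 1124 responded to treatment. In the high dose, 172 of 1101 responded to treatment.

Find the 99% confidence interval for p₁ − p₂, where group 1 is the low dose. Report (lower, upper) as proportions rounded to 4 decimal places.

Sample proportions: 244/1124 = 0.2171, 172/1101 = 0.1562.
Each SE is √(p̂(1−p̂)/n): √(0.2171·0.7829/1124) = 0.01230 and √(0.1562·0.8438/1101) = 0.01094.
SE(p̂₁ − p̂₂) = √(SE₁² + SE₂²) = √(0.00015129 + 0.0001196836) = 0.01646, since the two samples are independent.
At 99% confidence z* = 2.576; margin = 2.576 × 0.01646 = 0.04240.
The difference is 0.2171 − 0.1562 = 0.0609, so the interval is 0.0609 ± 0.04240 = (0.0185, 0.1033).

(0.0185, 0.1033)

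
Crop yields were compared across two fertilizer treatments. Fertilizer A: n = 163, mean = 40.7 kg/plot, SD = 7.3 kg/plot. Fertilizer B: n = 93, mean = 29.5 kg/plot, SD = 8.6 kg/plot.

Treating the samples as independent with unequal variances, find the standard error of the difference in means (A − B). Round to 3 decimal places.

1.059

SE₁ = s₁/√n₁ = 7.3/√163 = 0.5718; SE₂ = 8.6/√93 = 0.8918.
Independent samples, unequal variances: SE_diff = √(SE₁² + SE₂²) = √(0.32695524 + 0.79530724) = 1.0594.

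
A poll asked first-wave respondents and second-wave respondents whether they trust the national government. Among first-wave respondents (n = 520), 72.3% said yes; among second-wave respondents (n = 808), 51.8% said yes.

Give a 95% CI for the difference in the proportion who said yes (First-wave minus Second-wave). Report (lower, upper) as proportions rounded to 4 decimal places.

(0.1534, 0.2566)

Each SE is √(p̂(1−p̂)/n): √(0.7230·0.2770/520) = 0.01962 and √(0.5180·0.4820/808) = 0.01758.
SE(p̂₁ − p̂₂) = √(SE₁² + SE₂²) = √(0.0003849444 + 0.0003090564) = 0.02634, since the two samples are independent.
At 95% confidence z* = 1.960; margin = 1.960 × 0.02634 = 0.05163.
The difference is 0.7230 − 0.5180 = 0.2050, so the interval is 0.2050 ± 0.05163 = (0.1534, 0.2566).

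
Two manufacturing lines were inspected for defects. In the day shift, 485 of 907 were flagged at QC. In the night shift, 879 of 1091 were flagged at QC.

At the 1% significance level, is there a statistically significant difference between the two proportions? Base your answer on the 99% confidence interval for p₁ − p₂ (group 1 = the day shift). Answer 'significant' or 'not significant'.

significant

Sample proportions: 485/907 = 0.5347, 879/1091 = 0.8057.
Each SE is √(p̂(1−p̂)/n): √(0.5347·0.4653/907) = 0.01656 and √(0.8057·0.1943/1091) = 0.01198.
SE(p̂₁ − p̂₂) = √(SE₁² + SE₂²) = √(0.0002742336 + 0.0001435204) = 0.02044, since the two samples are independent.
At 99% confidence z* = 2.576; margin = 2.576 × 0.02044 = 0.05265.
The difference is 0.5347 − 0.8057 = -0.2710, so the interval is -0.2710 ± 0.05265 = (-0.32365, -0.21835).
The interval (-0.32365, -0.21835) does not contain 0, so the difference is significant.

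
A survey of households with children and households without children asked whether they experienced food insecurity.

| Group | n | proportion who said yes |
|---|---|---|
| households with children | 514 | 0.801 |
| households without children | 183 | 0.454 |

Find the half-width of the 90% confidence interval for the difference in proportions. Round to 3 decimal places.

0.067

The two standard errors are √(0.8010×0.1990/514) = 0.01761 and √(0.4540×0.5460/183) = 0.03680.
Because the samples are independent, SE_diff = √(0.01761² + 0.03680²) = 0.04080.
Using z* = 1.645 for 90%, ME = 1.645 × 0.04080 = 0.06712.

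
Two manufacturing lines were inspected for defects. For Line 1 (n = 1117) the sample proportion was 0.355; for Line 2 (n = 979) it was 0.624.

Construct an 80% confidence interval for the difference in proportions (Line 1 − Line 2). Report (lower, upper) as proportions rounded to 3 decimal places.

(-0.296, -0.242)

Each SE is √(p̂(1−p̂)/n): √(0.3550·0.6450/1117) = 0.01432 and √(0.6240·0.3760/979) = 0.01548.
SE(p̂₁ − p̂₂) = √(SE₁² + SE₂²) = √(0.0002050624 + 0.0002396304) = 0.02109, since the two samples are independent.
At 80% confidence z* = 1.282; margin = 1.282 × 0.02109 = 0.02704.
The difference is 0.3550 − 0.6240 = -0.2690, so the interval is -0.2690 ± 0.02704 = (-0.296, -0.242).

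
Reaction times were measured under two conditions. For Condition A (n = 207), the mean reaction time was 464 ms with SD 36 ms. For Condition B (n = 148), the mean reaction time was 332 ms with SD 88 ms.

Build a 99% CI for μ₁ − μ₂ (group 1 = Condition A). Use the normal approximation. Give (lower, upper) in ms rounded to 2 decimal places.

(112.28, 151.72)

Per-group SEs: s₁/√n₁ = 36/√207 = 2.5022, s₂/√n₂ = 88/√148 = 7.2336.
Unpooled SE of the difference: √(6.26100484 + 52.32496896) = 7.6541.
Margin of error = z* · SE = 2.576 × 7.6541 = 19.7170.
x̄₁ − x̄₂ = 464 − 332 = 132.0000.
CI: 132.0000 ± 19.7170 = (112.28, 151.72).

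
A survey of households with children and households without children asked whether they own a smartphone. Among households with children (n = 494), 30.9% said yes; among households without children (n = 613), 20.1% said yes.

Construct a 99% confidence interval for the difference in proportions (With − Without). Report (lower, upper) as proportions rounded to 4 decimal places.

Each SE is √(p̂(1−p̂)/n): √(0.3090·0.6910/494) = 0.02079 and √(0.2010·0.7990/613) = 0.01619.
SE(p̂₁ − p̂₂) = √(SE₁² + SE₂²) = √(0.0004322241 + 0.0002621161) = 0.02635, since the two samples are independent.
At 99% confidence z* = 2.576; margin = 2.576 × 0.02635 = 0.06788.
The difference is 0.3090 − 0.2010 = 0.1080, so the interval is 0.1080 ± 0.06788 = (0.0401, 0.1759).

(0.0401, 0.1759)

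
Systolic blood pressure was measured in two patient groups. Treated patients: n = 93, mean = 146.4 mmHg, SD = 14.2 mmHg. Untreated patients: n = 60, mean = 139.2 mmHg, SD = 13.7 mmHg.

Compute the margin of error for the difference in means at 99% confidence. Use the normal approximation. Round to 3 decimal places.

5.928

SE₁ = s₁/√n₁ = 14.2/√93 = 1.4725; SE₂ = 13.7/√60 = 1.7687.
Independent samples, unequal variances: SE_diff = √(SE₁² + SE₂²) = √(2.16825625 + 3.12829969) = 2.3014.
z* = 2.576, so margin of error = 2.576 × 2.3014 = 5.9284.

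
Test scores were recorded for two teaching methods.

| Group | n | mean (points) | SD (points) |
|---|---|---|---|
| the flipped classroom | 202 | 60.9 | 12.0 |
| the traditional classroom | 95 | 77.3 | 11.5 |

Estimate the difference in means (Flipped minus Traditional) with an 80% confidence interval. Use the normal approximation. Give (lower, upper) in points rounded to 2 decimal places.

(-18.26, -14.54)

SE₁ = s₁/√n₁ = 12.0/√202 = 0.8443; SE₂ = 11.5/√95 = 1.1799.
Independent samples, unequal variances: SE_diff = √(SE₁² + SE₂²) = √(0.71284249 + 1.39216401) = 1.4509.
z* = 1.282, so margin of error = 1.282 × 1.4509 = 1.8601.
Difference in means = 60.9 − 77.3 = -16.4000.
-16.4000 ± 1.8601 → (-18.26, -14.54).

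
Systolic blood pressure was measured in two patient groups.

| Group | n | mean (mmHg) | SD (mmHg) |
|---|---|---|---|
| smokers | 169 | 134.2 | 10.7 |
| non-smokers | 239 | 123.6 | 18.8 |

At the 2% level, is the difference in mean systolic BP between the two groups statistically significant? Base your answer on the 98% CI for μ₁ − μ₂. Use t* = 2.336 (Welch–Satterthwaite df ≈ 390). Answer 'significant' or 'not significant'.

significant

SE₁ = s₁/√n₁ = 10.7/√169 = 0.8231; SE₂ = 18.8/√239 = 1.2161.
Independent samples, unequal variances: SE_diff = √(SE₁² + SE₂²) = √(0.67749361 + 1.47889921) = 1.4685.
t* = 2.336, so margin of error = 2.336 × 1.4685 = 3.4304.
Difference in means = 134.2 − 123.6 = 10.6000.
10.6000 ± 3.4304 → (7.1696, 14.0304).
The interval (7.1696, 14.0304) does not contain 0, so the difference is significant.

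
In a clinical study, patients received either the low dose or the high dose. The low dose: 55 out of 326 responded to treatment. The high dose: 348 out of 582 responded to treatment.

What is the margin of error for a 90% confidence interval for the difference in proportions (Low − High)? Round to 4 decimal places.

p̂₁ = 55/326 = 0.1687 and p̂₂ = 348/582 = 0.5979.
SE₁ = √(p̂₁(1−p̂₁)/n₁) = √(0.1687·0.8313/326) = 0.02074; SE₂ = √(0.5979·0.4021/582) = 0.02032.
Independent samples: SE of the difference = √(SE₁² + SE₂²) = √(0.0004301476 + 0.0004129024) = 0.02904.
z* for 90% confidence is 1.645, so the margin of error is 1.645 × 0.02904 = 0.04777.

0.0478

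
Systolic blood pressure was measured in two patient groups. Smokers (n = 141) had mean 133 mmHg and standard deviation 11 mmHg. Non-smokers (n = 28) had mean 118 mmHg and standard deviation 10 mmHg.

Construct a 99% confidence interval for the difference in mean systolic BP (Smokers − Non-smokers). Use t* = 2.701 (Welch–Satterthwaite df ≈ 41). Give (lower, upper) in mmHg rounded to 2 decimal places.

SE₁ = s₁/√n₁ = 11/√141 = 0.9264; SE₂ = 10/√28 = 1.8898.
Independent samples, unequal variances: SE_diff = √(SE₁² + SE₂²) = √(0.85821696 + 3.57134404) = 2.1047.
t* = 2.701, so margin of error = 2.701 × 2.1047 = 5.6848.
Difference in means = 133 − 118 = 15.0000.
15.0000 ± 5.6848 → (9.32, 20.68).

(9.32, 20.68)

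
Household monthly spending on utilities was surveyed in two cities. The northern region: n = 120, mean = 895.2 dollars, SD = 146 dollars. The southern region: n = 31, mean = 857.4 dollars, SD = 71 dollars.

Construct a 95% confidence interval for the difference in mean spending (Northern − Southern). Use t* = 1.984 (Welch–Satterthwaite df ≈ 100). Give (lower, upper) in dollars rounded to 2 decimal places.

SE₁ = s₁/√n₁ = 146/√120 = 13.3279; SE₂ = 71/√31 = 12.7520.
Independent samples, unequal variances: SE_diff = √(SE₁² + SE₂²) = √(177.63291841 + 162.613504) = 18.4458.
t* = 1.984, so margin of error = 1.984 × 18.4458 = 36.5965.
Difference in means = 895.2 − 857.4 = 37.8000.
37.8000 ± 36.5965 → (1.20, 74.40).

(1.20, 74.40)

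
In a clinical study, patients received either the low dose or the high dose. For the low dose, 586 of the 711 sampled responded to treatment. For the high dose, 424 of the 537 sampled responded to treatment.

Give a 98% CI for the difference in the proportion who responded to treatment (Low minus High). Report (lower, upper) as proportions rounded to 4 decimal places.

p̂₁ = 586/711 = 0.8242 and p̂₂ = 424/537 = 0.7896.
SE₁ = √(p̂₁(1−p̂₁)/n₁) = √(0.8242·0.1758/711) = 0.01428; SE₂ = √(0.7896·0.2104/537) = 0.01759.
Independent samples: SE of the difference = √(SE₁² + SE₂²) = √(0.0002039184 + 0.0003094081) = 0.02266.
z* for 98% confidence is 2.326, so the margin of error is 2.326 × 0.02266 = 0.05271.
Point estimate p̂₁ − p̂₂ = 0.8242 − 0.7896 = 0.0346.
0.0346 ± 0.05271 → (-0.0181, 0.0873).

(-0.0181, 0.0873)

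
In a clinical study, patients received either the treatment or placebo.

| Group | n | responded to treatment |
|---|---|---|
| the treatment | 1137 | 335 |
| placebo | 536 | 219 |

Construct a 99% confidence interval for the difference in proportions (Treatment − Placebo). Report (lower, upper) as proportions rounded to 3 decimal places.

(-0.179, -0.049)

p̂₁ = 335/1137 = 0.2946 and p̂₂ = 219/536 = 0.4086.
SE₁ = √(p̂₁(1−p̂₁)/n₁) = √(0.2946·0.7054/1137) = 0.01352; SE₂ = √(0.4086·0.5914/536) = 0.02123.
Independent samples: SE of the difference = √(SE₁² + SE₂²) = √(0.0001827904 + 0.0004507129) = 0.02517.
z* for 99% confidence is 2.576, so the margin of error is 2.576 × 0.02517 = 0.06484.
Point estimate p̂₁ − p̂₂ = 0.2946 − 0.4086 = -0.1140.
-0.1140 ± 0.06484 → (-0.179, -0.049).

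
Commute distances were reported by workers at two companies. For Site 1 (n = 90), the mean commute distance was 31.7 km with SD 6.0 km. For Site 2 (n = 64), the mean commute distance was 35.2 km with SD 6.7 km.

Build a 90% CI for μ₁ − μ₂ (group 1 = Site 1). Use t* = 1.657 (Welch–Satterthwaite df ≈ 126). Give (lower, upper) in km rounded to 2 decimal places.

(-5.24, -1.76)

Standard errors of each mean: 6.0/√90 = 0.6325 and 6.7/√64 = 0.8375.
SE(x̄₁ − x̄₂) = √(0.6325² + 0.8375²) = 1.0495 for independent samples with unequal variances.
With t* = 1.657, the margin is 1.657 × 1.0495 = 1.7390.
x̄₁ − x̄₂ = 31.7 − 35.2 = -3.5000; the interval is -3.5000 ± 1.7390 = (-5.24, -1.76).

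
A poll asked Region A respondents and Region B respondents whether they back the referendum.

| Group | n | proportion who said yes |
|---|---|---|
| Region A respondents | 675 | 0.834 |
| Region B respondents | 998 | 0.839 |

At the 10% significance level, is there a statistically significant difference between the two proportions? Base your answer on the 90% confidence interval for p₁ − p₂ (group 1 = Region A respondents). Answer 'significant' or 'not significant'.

SE₁ = √(p̂₁(1−p̂₁)/n₁) = √(0.8340·0.1660/675) = 0.01432; SE₂ = √(0.8390·0.1610/998) = 0.01163.
Independent samples: SE of the difference = √(SE₁² + SE₂²) = √(0.0002050624 + 0.0001352569) = 0.01845.
z* for 90% confidence is 1.645, so the margin of error is 1.645 × 0.01845 = 0.03035.
Point estimate p̂₁ − p̂₂ = 0.8340 − 0.8390 = -0.0050.
-0.0050 ± 0.03035 → (-0.03535, 0.02535).
The interval (-0.03535, 0.02535) contains 0, so the difference is not significant.

not significant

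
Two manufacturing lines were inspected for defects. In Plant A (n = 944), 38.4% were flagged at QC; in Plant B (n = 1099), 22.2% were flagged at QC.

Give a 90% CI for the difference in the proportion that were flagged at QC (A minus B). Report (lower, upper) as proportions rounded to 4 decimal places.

(0.1288, 0.1952)

The two standard errors are √(0.3840×0.6160/944) = 0.01583 and √(0.2220×0.7780/1099) = 0.01254.
Because the samples are independent, SE_diff = √(0.01583² + 0.01254²) = 0.02020.
Using z* = 1.645 for 90%, ME = 1.645 × 0.02020 = 0.03323.
p̂₁ − p̂₂ = 0.1620; interval 0.1620 ± 0.03323 gives (0.1288, 0.1952).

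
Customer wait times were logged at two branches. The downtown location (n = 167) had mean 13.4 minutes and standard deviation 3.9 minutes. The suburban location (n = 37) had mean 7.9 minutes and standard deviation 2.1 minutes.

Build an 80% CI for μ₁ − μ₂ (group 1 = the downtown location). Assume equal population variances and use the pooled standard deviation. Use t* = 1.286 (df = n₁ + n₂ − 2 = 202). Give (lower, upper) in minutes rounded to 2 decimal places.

(4.65, 6.35)

s_p = √[((n₁−1)s₁² + (n₂−1)s₂²)/(n₁+n₂−2)] = √[(166·3.9² + 36·2.1²)/202] = 3.6449.
SE = 3.6449·√(1/167 + 1/37) = 0.6623.
With t* = 1.286, margin = 1.286 × 0.6623 = 0.8517.
x̄₁ − x̄₂ = 13.4 − 7.9 = 5.5000; interval 5.5000 ± 0.8517 = (4.65, 6.35).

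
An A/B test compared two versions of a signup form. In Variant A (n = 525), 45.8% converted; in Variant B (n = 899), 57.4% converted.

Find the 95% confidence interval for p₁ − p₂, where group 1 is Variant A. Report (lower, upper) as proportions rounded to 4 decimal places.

(-0.1695, -0.0625)

Each SE is √(p̂(1−p̂)/n): √(0.4580·0.5420/525) = 0.02174 and √(0.5740·0.4260/899) = 0.01649.
SE(p̂₁ − p̂₂) = √(SE₁² + SE₂²) = √(0.0004726276 + 0.0002719201) = 0.02729, since the two samples are independent.
At 95% confidence z* = 1.960; margin = 1.960 × 0.02729 = 0.05349.
The difference is 0.4580 − 0.5740 = -0.1160, so the interval is -0.1160 ± 0.05349 = (-0.1695, -0.0625).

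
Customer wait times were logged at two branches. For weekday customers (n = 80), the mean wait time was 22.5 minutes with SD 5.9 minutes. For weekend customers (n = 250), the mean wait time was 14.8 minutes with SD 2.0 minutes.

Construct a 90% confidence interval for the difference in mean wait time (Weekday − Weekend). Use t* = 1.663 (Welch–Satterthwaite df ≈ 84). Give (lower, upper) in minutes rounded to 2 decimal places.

(6.58, 8.82)

SE₁ = s₁/√n₁ = 5.9/√80 = 0.6596; SE₂ = 2.0/√250 = 0.1265.
Independent samples, unequal variances: SE_diff = √(SE₁² + SE₂²) = √(0.43507216 + 0.01600225) = 0.6716.
t* = 1.663, so margin of error = 1.663 × 0.6716 = 1.1169.
Difference in means = 22.5 − 14.8 = 7.7000.
7.7000 ± 1.1169 → (6.58, 8.82).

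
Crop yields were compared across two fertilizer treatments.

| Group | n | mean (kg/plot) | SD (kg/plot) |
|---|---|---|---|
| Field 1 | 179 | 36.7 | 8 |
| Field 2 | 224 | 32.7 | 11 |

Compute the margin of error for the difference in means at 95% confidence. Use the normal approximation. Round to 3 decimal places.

Per-group SEs: s₁/√n₁ = 8/√179 = 0.5979, s₂/√n₂ = 11/√224 = 0.7350.
Unpooled SE of the difference: √(0.35748441 + 0.540225) = 0.9475.
Margin of error = z* · SE = 1.960 × 0.9475 = 1.8571.

1.857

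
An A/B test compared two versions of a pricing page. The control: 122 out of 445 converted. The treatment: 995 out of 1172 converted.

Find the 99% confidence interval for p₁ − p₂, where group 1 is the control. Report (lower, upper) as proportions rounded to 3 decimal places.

(-0.636, -0.514)

p̂₁ = 122/445 = 0.2742 and p̂₂ = 995/1172 = 0.8490.
SE₁ = √(p̂₁(1−p̂₁)/n₁) = √(0.2742·0.7258/445) = 0.02115; SE₂ = √(0.8490·0.1510/1172) = 0.01046.
Independent samples: SE of the difference = √(SE₁² + SE₂²) = √(0.0004473225 + 0.0001094116) = 0.02360.
z* for 99% confidence is 2.576, so the margin of error is 2.576 × 0.02360 = 0.06079.
Point estimate p̂₁ − p̂₂ = 0.2742 − 0.8490 = -0.5748.
-0.5748 ± 0.06079 → (-0.636, -0.514).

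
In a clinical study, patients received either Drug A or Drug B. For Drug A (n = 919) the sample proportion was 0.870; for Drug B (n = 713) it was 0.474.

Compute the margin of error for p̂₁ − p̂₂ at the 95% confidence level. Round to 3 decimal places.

SE₁ = √(p̂₁(1−p̂₁)/n₁) = √(0.8700·0.1300/919) = 0.01109; SE₂ = √(0.4740·0.5260/713) = 0.01870.
Independent samples: SE of the difference = √(SE₁² + SE₂²) = √(0.0001229881 + 0.00034969) = 0.02174.
z* for 95% confidence is 1.960, so the margin of error is 1.960 × 0.02174 = 0.04261.

0.043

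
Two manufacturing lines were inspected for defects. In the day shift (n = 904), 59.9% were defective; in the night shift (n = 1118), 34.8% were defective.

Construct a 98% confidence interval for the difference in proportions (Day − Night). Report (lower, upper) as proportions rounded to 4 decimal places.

SE₁ = √(p̂₁(1−p̂₁)/n₁) = √(0.5990·0.4010/904) = 0.01630; SE₂ = √(0.3480·0.6520/1118) = 0.01425.
Independent samples: SE of the difference = √(SE₁² + SE₂²) = √(0.00026569 + 0.0002030625) = 0.02165.
z* for 98% confidence is 2.326, so the margin of error is 2.326 × 0.02165 = 0.05036.
Point estimate p̂₁ − p̂₂ = 0.5990 − 0.3480 = 0.2510.
0.2510 ± 0.05036 → (0.2006, 0.3014).

(0.2006, 0.3014)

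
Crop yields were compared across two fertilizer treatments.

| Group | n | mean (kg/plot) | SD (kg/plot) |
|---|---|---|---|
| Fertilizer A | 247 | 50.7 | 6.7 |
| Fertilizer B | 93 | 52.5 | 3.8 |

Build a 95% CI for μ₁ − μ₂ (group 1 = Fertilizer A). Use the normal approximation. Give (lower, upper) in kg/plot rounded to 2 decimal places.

(-2.94, -0.66)

Per-group SEs: s₁/√n₁ = 6.7/√247 = 0.4263, s₂/√n₂ = 3.8/√93 = 0.3940.
Unpooled SE of the difference: √(0.18173169 + 0.155236) = 0.5805.
Margin of error = z* · SE = 1.960 × 0.5805 = 1.1378.
x̄₁ − x̄₂ = 50.7 − 52.5 = -1.8000.
CI: -1.8000 ± 1.1378 = (-2.94, -0.66).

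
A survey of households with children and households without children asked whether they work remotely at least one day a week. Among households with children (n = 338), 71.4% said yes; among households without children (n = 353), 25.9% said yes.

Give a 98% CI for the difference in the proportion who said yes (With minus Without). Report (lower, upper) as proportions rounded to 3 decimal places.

(0.376, 0.534)

The two standard errors are √(0.7140×0.2860/338) = 0.02458 and √(0.2590×0.7410/353) = 0.02332.
Because the samples are independent, SE_diff = √(0.02458² + 0.02332²) = 0.03388.
Using z* = 2.326 for 98%, ME = 2.326 × 0.03388 = 0.07880.
p̂₁ − p̂₂ = 0.4550; interval 0.4550 ± 0.07880 gives (0.376, 0.534).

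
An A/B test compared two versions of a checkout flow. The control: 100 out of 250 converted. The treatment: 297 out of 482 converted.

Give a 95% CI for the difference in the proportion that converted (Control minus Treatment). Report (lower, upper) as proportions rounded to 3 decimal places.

p̂₁ = 100/250 = 0.4000 and p̂₂ = 297/482 = 0.6162.
SE₁ = √(p̂₁(1−p̂₁)/n₁) = √(0.4000·0.6000/250) = 0.03098; SE₂ = √(0.6162·0.3838/482) = 0.02215.
Independent samples: SE of the difference = √(SE₁² + SE₂²) = √(0.0009597604 + 0.0004906225) = 0.03808.
z* for 95% confidence is 1.960, so the margin of error is 1.960 × 0.03808 = 0.07464.
Point estimate p̂₁ − p̂₂ = 0.4000 − 0.6162 = -0.2162.
-0.2162 ± 0.07464 → (-0.291, -0.142).

(-0.291, -0.142)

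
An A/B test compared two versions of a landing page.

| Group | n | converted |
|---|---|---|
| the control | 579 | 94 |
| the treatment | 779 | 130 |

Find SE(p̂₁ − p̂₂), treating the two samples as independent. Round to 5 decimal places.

0.02033

p̂₁ = 94/579 = 0.1623 and p̂₂ = 130/779 = 0.1669.
SE₁ = √(p̂₁(1−p̂₁)/n₁) = √(0.1623·0.8377/579) = 0.01532; SE₂ = √(0.1669·0.8331/779) = 0.01336.
Independent samples: SE of the difference = √(SE₁² + SE₂²) = √(0.0002347024 + 0.0001784896) = 0.02033.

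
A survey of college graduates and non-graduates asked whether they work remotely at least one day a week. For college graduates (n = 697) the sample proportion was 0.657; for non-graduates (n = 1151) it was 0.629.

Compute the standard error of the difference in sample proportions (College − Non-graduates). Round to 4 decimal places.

0.0229

SE₁ = √(p̂₁(1−p̂₁)/n₁) = √(0.6570·0.3430/697) = 0.01798; SE₂ = √(0.6290·0.3710/1151) = 0.01424.
Independent samples: SE of the difference = √(SE₁² + SE₂²) = √(0.0003232804 + 0.0002027776) = 0.02294.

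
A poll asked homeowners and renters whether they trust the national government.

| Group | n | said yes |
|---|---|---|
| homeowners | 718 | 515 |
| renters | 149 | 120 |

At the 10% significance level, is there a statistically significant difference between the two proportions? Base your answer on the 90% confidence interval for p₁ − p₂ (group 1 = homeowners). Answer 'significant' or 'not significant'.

Sample proportions: 515/718 = 0.7173, 120/149 = 0.8054.
Each SE is √(p̂(1−p̂)/n): √(0.7173·0.2827/718) = 0.01681 and √(0.8054·0.1946/149) = 0.03243.
SE(p̂₁ − p̂₂) = √(SE₁² + SE₂²) = √(0.0002825761 + 0.0010517049) = 0.03653, since the two samples are independent.
At 90% confidence z* = 1.645; margin = 1.645 × 0.03653 = 0.06009.
The difference is 0.7173 − 0.8054 = -0.0881, so the interval is -0.0881 ± 0.06009 = (-0.14819, -0.02801).
The interval (-0.14819, -0.02801) does not contain 0, so the difference is significant.

significant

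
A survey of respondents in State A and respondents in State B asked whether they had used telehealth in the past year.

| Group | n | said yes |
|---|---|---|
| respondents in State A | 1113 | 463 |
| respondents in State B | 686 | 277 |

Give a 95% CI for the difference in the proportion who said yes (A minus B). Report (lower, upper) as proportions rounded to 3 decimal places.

First, p̂₁ = 463/1113 = 0.4160; p̂₂ = 277/686 = 0.4038.
The two standard errors are √(0.4160×0.5840/1113) = 0.01477 and √(0.4038×0.5962/686) = 0.01873.
Because the samples are independent, SE_diff = √(0.01477² + 0.01873²) = 0.02385.
Using z* = 1.960 for 95%, ME = 1.960 × 0.02385 = 0.04675.
p̂₁ − p̂₂ = 0.0122; interval 0.0122 ± 0.04675 gives (-0.035, 0.059).

(-0.035, 0.059)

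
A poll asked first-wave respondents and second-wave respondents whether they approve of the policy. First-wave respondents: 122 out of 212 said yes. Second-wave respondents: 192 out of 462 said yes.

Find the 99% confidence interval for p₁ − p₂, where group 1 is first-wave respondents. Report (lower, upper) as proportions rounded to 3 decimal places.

Sample proportions: 122/212 = 0.5755, 192/462 = 0.4156.
Each SE is √(p̂(1−p̂)/n): √(0.5755·0.4245/212) = 0.03395 and √(0.4156·0.5844/462) = 0.02293.
SE(p̂₁ − p̂₂) = √(SE₁² + SE₂²) = √(0.0011526025 + 0.0005257849) = 0.04097, since the two samples are independent.
At 99% confidence z* = 2.576; margin = 2.576 × 0.04097 = 0.10554.
The difference is 0.5755 − 0.4156 = 0.1599, so the interval is 0.1599 ± 0.10554 = (0.054, 0.265).

(0.054, 0.265)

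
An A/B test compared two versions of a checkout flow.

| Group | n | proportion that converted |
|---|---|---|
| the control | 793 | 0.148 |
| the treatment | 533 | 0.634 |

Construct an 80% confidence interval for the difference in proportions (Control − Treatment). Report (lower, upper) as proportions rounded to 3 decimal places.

The two standard errors are √(0.1480×0.8520/793) = 0.01261 and √(0.6340×0.3660/533) = 0.02087.
Because the samples are independent, SE_diff = √(0.01261² + 0.02087²) = 0.02438.
Using z* = 1.282 for 80%, ME = 1.282 × 0.02438 = 0.03126.
p̂₁ − p̂₂ = -0.4860; interval -0.4860 ± 0.03126 gives (-0.517, -0.455).

(-0.517, -0.455)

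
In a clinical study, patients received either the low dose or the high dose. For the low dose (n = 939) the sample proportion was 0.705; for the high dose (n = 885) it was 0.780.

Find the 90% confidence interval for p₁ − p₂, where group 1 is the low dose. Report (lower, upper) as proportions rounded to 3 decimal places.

Each SE is √(p̂(1−p̂)/n): √(0.7050·0.2950/939) = 0.01488 and √(0.7800·0.2200/885) = 0.01392.
SE(p̂₁ − p̂₂) = √(SE₁² + SE₂²) = √(0.0002214144 + 0.0001937664) = 0.02038, since the two samples are independent.
At 90% confidence z* = 1.645; margin = 1.645 × 0.02038 = 0.03353.
The difference is 0.7050 − 0.7800 = -0.0750, so the interval is -0.0750 ± 0.03353 = (-0.109, -0.041).

(-0.109, -0.041)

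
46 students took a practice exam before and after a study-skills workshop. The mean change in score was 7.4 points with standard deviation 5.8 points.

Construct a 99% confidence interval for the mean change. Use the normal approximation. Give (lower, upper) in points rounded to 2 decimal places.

(5.20, 9.60)

This is a matched-pairs design, so SE = s_d/√n = 5.8/√46 = 0.8552.
Margin = 2.576 × 0.8552 = 2.2030; the interval is 7.4 ± 2.2030 = (5.20, 9.60).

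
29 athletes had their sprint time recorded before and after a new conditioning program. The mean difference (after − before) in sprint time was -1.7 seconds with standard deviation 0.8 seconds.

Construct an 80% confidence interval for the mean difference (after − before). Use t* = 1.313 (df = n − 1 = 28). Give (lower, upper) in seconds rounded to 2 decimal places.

(-1.90, -1.50)

This is a matched-pairs design, so SE = s_d/√n = 0.8/√29 = 0.1486.
Margin = 1.313 × 0.1486 = 0.1951; the interval is -1.7 ± 0.1951 = (-1.90, -1.50).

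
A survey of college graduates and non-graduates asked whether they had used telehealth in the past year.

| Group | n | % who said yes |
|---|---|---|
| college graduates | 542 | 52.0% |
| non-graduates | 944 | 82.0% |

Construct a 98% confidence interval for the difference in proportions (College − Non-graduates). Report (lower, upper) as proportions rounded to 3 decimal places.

(-0.358, -0.242)

Each SE is √(p̂(1−p̂)/n): √(0.5200·0.4800/542) = 0.02146 and √(0.8200·0.1800/944) = 0.01250.
SE(p̂₁ − p̂₂) = √(SE₁² + SE₂²) = √(0.0004605316 + 0.00015625) = 0.02484, since the two samples are independent.
At 98% confidence z* = 2.326; margin = 2.326 × 0.02484 = 0.05778.
The difference is 0.5200 − 0.8200 = -0.3000, so the interval is -0.3000 ± 0.05778 = (-0.358, -0.242).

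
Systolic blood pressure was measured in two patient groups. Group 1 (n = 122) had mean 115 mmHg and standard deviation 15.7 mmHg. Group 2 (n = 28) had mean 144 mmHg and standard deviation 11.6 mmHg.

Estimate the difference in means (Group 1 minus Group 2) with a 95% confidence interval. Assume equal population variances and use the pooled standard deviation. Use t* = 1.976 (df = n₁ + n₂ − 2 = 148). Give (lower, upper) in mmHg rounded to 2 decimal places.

s_p = √[((n₁−1)s₁² + (n₂−1)s₂²)/(n₁+n₂−2)] = √[(121·15.7² + 27·11.6²)/148] = 15.0356.
SE = 15.0356·√(1/122 + 1/28) = 3.1507.
With t* = 1.976, margin = 1.976 × 3.1507 = 6.2258.
x̄₁ − x̄₂ = 115 − 144 = -29.0000; interval -29.0000 ± 6.2258 = (-35.23, -22.77).

(-35.23, -22.77)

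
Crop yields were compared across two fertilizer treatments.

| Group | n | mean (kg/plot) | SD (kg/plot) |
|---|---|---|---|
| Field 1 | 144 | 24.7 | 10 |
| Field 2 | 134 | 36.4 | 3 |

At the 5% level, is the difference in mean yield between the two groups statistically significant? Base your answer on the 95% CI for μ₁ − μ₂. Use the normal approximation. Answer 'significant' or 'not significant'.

significant

Per-group SEs: s₁/√n₁ = 10/√144 = 0.8333, s₂/√n₂ = 3/√134 = 0.2592.
Unpooled SE of the difference: √(0.69438889 + 0.06718464) = 0.8727.
Margin of error = z* · SE = 1.960 × 0.8727 = 1.7105.
x̄₁ − x̄₂ = 24.7 − 36.4 = -11.7000.
CI: -11.7000 ± 1.7105 = (-13.4105, -9.9895).
The interval (-13.4105, -9.9895) does not contain 0, so the difference is significant.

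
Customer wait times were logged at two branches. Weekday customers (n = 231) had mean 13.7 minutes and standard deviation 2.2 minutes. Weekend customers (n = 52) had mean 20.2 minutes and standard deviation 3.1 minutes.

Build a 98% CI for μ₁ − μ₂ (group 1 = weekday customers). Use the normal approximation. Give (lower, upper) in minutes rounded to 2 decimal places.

Per-group SEs: s₁/√n₁ = 2.2/√231 = 0.1447, s₂/√n₂ = 3.1/√52 = 0.4299.
Unpooled SE of the difference: √(0.02093809 + 0.18481401) = 0.4536.
Margin of error = z* · SE = 2.326 × 0.4536 = 1.0551.
x̄₁ − x̄₂ = 13.7 − 20.2 = -6.5000.
CI: -6.5000 ± 1.0551 = (-7.56, -5.44).

(-7.56, -5.44)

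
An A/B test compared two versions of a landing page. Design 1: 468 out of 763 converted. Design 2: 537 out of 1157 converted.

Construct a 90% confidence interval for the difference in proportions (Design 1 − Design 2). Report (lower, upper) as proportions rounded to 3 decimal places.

(0.112, 0.187)

p̂₁ = 468/763 = 0.6134 and p̂₂ = 537/1157 = 0.4641.
SE₁ = √(p̂₁(1−p̂₁)/n₁) = √(0.6134·0.3866/763) = 0.01763; SE₂ = √(0.4641·0.5359/1157) = 0.01466.
Independent samples: SE of the difference = √(SE₁² + SE₂²) = √(0.0003108169 + 0.0002149156) = 0.02293.
z* for 90% confidence is 1.645, so the margin of error is 1.645 × 0.02293 = 0.03772.
Point estimate p̂₁ − p̂₂ = 0.6134 − 0.4641 = 0.1493.
0.1493 ± 0.03772 → (0.112, 0.187).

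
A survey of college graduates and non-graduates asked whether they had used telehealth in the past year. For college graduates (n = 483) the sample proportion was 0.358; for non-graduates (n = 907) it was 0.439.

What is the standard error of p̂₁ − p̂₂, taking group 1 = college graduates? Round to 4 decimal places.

0.0273

SE₁ = √(p̂₁(1−p̂₁)/n₁) = √(0.3580·0.6420/483) = 0.02181; SE₂ = √(0.4390·0.5610/907) = 0.01648.
Independent samples: SE of the difference = √(SE₁² + SE₂²) = √(0.0004756761 + 0.0002715904) = 0.02734.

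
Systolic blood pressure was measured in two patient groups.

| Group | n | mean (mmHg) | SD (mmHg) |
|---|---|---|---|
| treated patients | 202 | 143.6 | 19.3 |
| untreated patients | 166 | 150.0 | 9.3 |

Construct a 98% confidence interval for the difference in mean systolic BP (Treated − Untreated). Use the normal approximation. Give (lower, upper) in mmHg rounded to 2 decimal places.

Standard errors of each mean: 19.3/√202 = 1.3579 and 9.3/√166 = 0.7218.
SE(x̄₁ − x̄₂) = √(1.3579² + 0.7218²) = 1.5378 for independent samples with unequal variances.
With z* = 2.326, the margin is 2.326 × 1.5378 = 3.5769.
x̄₁ − x̄₂ = 143.6 − 150.0 = -6.4000; the interval is -6.4000 ± 3.5769 = (-9.98, -2.82).

(-9.98, -2.82)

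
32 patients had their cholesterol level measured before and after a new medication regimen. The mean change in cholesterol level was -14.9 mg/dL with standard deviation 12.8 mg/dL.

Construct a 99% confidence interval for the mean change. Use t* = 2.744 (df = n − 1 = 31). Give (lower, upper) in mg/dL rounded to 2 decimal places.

Paired design: SE = s_d/√n = 12.8/√32 = 2.2627.
t* = 2.744; margin of error = 2.744 × 2.2627 = 6.2088.
-14.9 ± 6.2088 → (-21.11, -8.69).

(-21.11, -8.69)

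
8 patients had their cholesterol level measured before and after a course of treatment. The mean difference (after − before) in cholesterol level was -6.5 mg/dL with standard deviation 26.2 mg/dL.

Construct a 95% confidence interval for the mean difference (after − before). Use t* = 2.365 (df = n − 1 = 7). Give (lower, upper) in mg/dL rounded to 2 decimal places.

This is a matched-pairs design, so SE = s_d/√n = 26.2/√8 = 9.2631.
Margin = 2.365 × 9.2631 = 21.9072; the interval is -6.5 ± 21.9072 = (-28.41, 15.41).

(-28.41, 15.41)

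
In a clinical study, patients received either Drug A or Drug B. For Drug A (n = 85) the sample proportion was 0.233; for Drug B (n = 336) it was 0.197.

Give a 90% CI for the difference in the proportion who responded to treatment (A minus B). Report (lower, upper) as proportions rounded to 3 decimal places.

Each SE is √(p̂(1−p̂)/n): √(0.2330·0.7670/85) = 0.04585 and √(0.1970·0.8030/336) = 0.02170.
SE(p̂₁ − p̂₂) = √(SE₁² + SE₂²) = √(0.0021022225 + 0.00047089) = 0.05073, since the two samples are independent.
At 90% confidence z* = 1.645; margin = 1.645 × 0.05073 = 0.08345.
The difference is 0.2330 − 0.1970 = 0.0360, so the interval is 0.0360 ± 0.08345 = (-0.047, 0.119).

(-0.047, 0.119)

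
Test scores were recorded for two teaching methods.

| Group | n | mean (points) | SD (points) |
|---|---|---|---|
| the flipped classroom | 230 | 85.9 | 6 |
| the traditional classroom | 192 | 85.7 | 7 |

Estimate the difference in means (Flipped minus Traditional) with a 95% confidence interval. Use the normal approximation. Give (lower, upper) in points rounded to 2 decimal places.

(-1.06, 1.46)

SE₁ = s₁/√n₁ = 6/√230 = 0.3956; SE₂ = 7/√192 = 0.5052.
Independent samples, unequal variances: SE_diff = √(SE₁² + SE₂²) = √(0.15649936 + 0.25522704) = 0.6417.
z* = 1.960, so margin of error = 1.960 × 0.6417 = 1.2577.
Difference in means = 85.9 − 85.7 = 0.2000.
0.2000 ± 1.2577 → (-1.06, 1.46).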